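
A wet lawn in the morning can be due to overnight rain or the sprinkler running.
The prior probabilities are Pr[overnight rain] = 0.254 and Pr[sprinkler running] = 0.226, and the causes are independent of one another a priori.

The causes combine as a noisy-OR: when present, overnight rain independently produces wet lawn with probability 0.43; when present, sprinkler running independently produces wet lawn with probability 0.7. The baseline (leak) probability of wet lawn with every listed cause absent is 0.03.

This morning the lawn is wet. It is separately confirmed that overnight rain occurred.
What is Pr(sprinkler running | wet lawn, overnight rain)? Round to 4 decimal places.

Under noisy-OR, P(wet lawn | causes) = 1 − (1−0.03)·∏(1−qᵢ) over the active causes.
By total probability over both values of sprinkler running:
  P(wet lawn | overnight rain) = 0.4471*0.774 + 0.83413*0.226
        = 0.346055 + 0.188513 = 0.534568
Configurations with sprinkler running contribute 0.188513, so
  P(sprinkler running | wet lawn, overnight rain) = 0.188513 / 0.534568 ≈ 0.3526

Pr(sprinkler running | wet lawn, overnight rain) ≈ 0.3526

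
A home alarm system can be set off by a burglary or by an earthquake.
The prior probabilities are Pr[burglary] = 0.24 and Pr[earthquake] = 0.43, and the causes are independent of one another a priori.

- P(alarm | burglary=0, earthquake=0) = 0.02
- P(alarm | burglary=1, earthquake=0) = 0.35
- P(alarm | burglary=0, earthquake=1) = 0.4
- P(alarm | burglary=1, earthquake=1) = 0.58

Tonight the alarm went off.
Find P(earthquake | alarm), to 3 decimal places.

By total probability over the 4 (burglary, earthquake) configurations:
  P(alarm) = 0.02*0.76*0.57 + 0.4*0.76*0.43 + 0.35*0.24*0.57 + 0.58*0.24*0.43
        = 0.008664 + 0.130720 + 0.047880 + 0.059856 = 0.247120
Configurations with earthquake contribute 0.190576, so
  P(earthquake | alarm) = 0.190576 / 0.247120 ≈ 0.771

P(earthquake | alarm) ≈ 0.771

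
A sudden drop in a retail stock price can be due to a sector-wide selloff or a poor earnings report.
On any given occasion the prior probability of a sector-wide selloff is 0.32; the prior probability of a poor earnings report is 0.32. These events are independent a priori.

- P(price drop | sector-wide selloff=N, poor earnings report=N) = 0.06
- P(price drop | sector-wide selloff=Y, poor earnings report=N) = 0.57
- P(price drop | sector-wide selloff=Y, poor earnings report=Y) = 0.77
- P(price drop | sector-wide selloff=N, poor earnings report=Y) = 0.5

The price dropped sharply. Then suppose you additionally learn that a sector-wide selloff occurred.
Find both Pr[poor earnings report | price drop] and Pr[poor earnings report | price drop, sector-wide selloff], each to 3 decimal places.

P(price drop) = 0.06×0.68×0.68 + 0.5×0.68×0.32 + 0.57×0.32×0.68 + 0.77×0.32×0.32 = 0.027744 + 0.108800 + 0.124032 + 0.078848 = 0.339424
Restricting to configurations with poor earnings report present: 0.108800 + 0.078848 = 0.187648.
P(poor earnings report | price drop) = 0.187648 / 0.339424 ≈ 0.553

Now also conditioning on sector-wide selloff=true:
By total probability over both values of poor earnings report:
  P(price drop | sector-wide selloff) = 0.57*0.68 + 0.77*0.32
        = 0.387600 + 0.246400 = 0.634000
The terms with poor earnings report present sum to 0.246400, so
  P(poor earnings report | price drop, sector-wide selloff) = 0.246400 / 0.634000 ≈ 0.389
Conditioning on sector-wide selloff lowers the posterior on poor earnings report: the classic explaining-away effect in a common-effect structure.

Pr[poor earnings report | price drop] ≈ 0.553; Pr[poor earnings report | price drop, sector-wide selloff] ≈ 0.389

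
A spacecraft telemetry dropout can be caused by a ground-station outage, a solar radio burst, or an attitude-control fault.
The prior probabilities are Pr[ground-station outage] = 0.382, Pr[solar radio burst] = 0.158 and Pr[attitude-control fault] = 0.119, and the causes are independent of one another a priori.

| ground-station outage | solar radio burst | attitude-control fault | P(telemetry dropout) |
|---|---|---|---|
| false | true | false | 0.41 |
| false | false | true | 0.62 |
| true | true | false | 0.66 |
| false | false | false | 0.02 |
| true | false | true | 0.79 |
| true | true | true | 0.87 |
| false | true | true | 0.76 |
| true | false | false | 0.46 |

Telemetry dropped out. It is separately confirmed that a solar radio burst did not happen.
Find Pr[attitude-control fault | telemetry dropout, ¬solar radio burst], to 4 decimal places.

Pr[attitude-control fault | telemetry dropout, ¬solar radio burst] ≈ 0.3297

P(telemetry dropout | ¬solar radio burst) = 0.02*0.618*0.881 + 0.62*0.618*0.119 + 0.46*0.382*0.881 + 0.79*0.382*0.119 = 0.010889 + 0.045596 + 0.154809 + 0.035912 = 0.247206
Of this, 0.081508 comes from 0.045596 + 0.035912 (the attitude-control fault=true cases).
P(attitude-control fault | telemetry dropout, ¬solar radio burst) = 0.081508 / 0.247206 ≈ 0.3297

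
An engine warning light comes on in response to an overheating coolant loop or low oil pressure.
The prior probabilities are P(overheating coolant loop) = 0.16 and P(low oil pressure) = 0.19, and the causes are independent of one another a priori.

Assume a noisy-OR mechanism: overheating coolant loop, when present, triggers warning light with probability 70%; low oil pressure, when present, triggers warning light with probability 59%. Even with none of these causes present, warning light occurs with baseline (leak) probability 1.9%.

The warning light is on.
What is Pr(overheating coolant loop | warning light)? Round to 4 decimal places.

Under noisy-OR, P(warning light | causes) = 1 − (1−0.019)·∏(1−qᵢ) over the active causes.
Sum P(warning light|·) weighted by the priors over the 4 (overheating coolant loop, low oil pressure) configurations:
  P(warning light) = 0.019·0.84·0.81 + 0.59779·0.84·0.19 + 0.7057·0.16·0.81 + 0.879337·0.16·0.19
        = 0.012928 + 0.095407 + 0.091459 + 0.026732 = 0.226526
Configurations with overheating coolant loop contribute 0.118191, so
  P(overheating coolant loop | warning light) = 0.118191 / 0.226526 ≈ 0.5218

Pr(overheating coolant loop | warning light) ≈ 0.5218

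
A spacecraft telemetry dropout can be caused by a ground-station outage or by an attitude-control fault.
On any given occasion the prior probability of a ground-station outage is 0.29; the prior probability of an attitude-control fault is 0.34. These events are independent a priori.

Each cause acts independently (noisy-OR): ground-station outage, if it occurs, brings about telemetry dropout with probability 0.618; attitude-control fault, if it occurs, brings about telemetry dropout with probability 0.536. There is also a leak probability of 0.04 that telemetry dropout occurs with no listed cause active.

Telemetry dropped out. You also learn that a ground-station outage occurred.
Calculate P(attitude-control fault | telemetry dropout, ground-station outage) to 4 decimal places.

P(attitude-control fault | telemetry dropout, ground-station outage) ≈ 0.4030

Under noisy-OR, P(telemetry dropout | causes) = 1 − (1−0.04)·∏(1−qᵢ) over the active causes.
P(telemetry dropout | ground-station outage) = 0.63328×0.66 + 0.829842×0.34 = 0.417965 + 0.282146 = 0.700111
The attitude-control fault-present share is 0.829842×0.34 = 0.282146.
Hence the posterior is 0.282146/0.700111 ≈ 0.4030.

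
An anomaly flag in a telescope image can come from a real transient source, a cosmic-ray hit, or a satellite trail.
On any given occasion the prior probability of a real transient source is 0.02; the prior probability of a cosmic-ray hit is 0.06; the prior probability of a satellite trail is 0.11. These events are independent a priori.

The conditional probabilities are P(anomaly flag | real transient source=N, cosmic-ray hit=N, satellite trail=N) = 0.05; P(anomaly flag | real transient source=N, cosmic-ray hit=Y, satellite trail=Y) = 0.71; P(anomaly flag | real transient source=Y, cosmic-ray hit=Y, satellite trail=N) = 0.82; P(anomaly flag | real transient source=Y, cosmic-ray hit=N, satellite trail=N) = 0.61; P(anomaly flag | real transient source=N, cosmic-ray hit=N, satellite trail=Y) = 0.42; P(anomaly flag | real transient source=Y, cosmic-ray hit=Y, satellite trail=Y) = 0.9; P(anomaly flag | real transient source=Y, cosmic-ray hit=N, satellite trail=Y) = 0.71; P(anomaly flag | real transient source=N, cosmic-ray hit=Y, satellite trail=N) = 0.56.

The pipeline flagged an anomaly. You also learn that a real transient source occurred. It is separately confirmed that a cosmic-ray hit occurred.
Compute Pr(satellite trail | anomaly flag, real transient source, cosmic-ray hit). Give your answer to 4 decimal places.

By total probability over both values of satellite trail:
  P(anomaly flag | real transient source, cosmic-ray hit) = 0.82*0.89 + 0.9*0.11
        = 0.729800 + 0.099000 = 0.828800
Keeping only the satellite trail-present terms gives 0.099000, so
  P(satellite trail | anomaly flag, real transient source, cosmic-ray hit) = 0.099000 / 0.828800 ≈ 0.1194

Pr(satellite trail | anomaly flag, real transient source, cosmic-ray hit) ≈ 0.1194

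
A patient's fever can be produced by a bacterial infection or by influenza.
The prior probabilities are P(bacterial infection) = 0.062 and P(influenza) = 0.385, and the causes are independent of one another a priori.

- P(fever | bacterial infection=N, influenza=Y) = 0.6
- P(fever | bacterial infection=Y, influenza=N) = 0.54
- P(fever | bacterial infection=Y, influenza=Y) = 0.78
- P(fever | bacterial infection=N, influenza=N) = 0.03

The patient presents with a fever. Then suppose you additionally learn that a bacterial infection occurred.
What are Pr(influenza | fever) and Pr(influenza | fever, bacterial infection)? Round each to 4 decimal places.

Pr(influenza | fever) ≈ 0.8613; Pr(influenza | fever, bacterial infection) ≈ 0.4749

P(fever) = 0.03×0.938×0.615 + 0.6×0.938×0.385 + 0.54×0.062×0.615 + 0.78×0.062×0.385 = 0.017306 + 0.216678 + 0.020590 + 0.018619 = 0.273193
Of this, 0.235297 comes from 0.216678 + 0.018619 (the influenza=true cases).
So P(influenza | fever) = 0.235297/0.273193 ≈ 0.8613.

Now condition on the additional information:
P(fever | bacterial infection) = 0.54·0.615 + 0.78·0.385 = 0.332100 + 0.300300 = 0.632400
Restricting to configurations with influenza present: 0.78·0.385 = 0.300300.
P(influenza | fever, bacterial infection) = 0.300300 / 0.632400 ≈ 0.4749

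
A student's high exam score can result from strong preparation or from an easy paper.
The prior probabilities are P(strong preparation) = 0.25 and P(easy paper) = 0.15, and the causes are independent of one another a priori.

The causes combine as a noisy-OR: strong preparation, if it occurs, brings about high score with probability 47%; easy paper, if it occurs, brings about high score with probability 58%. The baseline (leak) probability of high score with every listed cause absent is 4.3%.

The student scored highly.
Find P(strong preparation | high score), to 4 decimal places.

P(strong preparation | high score) ≈ 0.5863

Under noisy-OR, P(high score | causes) = 1 − (1−0.043)·∏(1−qᵢ) over the active causes.
P(high score) = 0.043×0.75×0.85 + 0.59806×0.75×0.15 + 0.49279×0.25×0.85 + 0.786972×0.25×0.15 = 0.027412 + 0.067282 + 0.104718 + 0.029511 = 0.228923
Of this, 0.134229 comes from 0.104718 + 0.029511 (the strong preparation=true cases).
Hence the posterior is 0.134229/0.228923 ≈ 0.5863.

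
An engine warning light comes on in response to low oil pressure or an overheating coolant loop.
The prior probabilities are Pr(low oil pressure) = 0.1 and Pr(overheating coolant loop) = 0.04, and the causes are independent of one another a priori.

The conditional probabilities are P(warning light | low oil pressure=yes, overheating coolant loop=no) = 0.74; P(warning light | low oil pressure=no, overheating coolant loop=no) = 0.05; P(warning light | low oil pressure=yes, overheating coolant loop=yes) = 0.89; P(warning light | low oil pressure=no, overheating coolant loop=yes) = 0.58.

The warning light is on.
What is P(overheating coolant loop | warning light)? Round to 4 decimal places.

P(overheating coolant loop | warning light) ≈ 0.1762

For the numerator, keep only overheating coolant loop=true terms: 0.020880 + 0.003560 = 0.024440
The normalizing constant is 0.05*0.9*0.96 + 0.58*0.9*0.04 + 0.74*0.1*0.96 + 0.89*0.1*0.04 = 0.138680
P(overheating coolant loop | warning light) = 0.024440/0.138680 ≈ 0.1762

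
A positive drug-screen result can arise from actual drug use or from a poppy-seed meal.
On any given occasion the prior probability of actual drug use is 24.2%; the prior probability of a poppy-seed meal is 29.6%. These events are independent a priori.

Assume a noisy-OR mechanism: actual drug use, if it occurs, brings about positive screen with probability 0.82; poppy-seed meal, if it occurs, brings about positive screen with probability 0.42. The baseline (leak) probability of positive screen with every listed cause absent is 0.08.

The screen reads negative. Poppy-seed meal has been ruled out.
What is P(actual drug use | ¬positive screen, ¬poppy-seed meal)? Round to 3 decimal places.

P(actual drug use | ¬positive screen, ¬poppy-seed meal) ≈ 0.054

Under noisy-OR, P(positive screen | causes) = 1 − (1−0.08)·∏(1−qᵢ) over the active causes.
Weight on actual drug use=true, given the evidence: 0.1656×0.242 = 0.040075
Normalizer over all consistent configurations: 0.92×0.758 + 0.1656×0.242 = 0.737435
P(actual drug use | ¬positive screen, ¬poppy-seed meal) = 0.040075/0.737435 ≈ 0.054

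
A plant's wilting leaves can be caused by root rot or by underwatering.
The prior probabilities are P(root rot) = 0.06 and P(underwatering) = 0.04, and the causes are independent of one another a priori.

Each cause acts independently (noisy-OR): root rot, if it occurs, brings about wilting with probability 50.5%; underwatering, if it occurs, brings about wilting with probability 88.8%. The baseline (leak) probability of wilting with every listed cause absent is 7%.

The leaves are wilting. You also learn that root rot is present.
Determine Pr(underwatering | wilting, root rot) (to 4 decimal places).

Under noisy-OR, P(wilting | causes) = 1 − (1−0.07)·∏(1−qᵢ) over the active causes.
For the numerator, keep only underwatering=true terms: 0.948441×0.04 = 0.037938
Denominator P(wilting | root rot): 0.53965×0.96 + 0.948441×0.04 = 0.556002
Posterior = 0.037938 / 0.556002 ≈ 0.0682

Pr(underwatering | wilting, root rot) ≈ 0.0682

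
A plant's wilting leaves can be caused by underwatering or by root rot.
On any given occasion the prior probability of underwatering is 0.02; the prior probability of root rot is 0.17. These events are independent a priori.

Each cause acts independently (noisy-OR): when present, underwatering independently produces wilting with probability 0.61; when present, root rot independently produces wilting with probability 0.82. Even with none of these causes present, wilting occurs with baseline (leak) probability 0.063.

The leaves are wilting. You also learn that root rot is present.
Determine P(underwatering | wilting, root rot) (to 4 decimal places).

P(underwatering | wilting, root rot) ≈ 0.0224

Under noisy-OR, P(wilting | causes) = 1 − (1−0.063)·∏(1−qᵢ) over the active causes.
Numerator (weight on configurations with underwatering): 0.934223·0.02 = 0.018684
Denominator P(wilting | root rot): 0.83134·0.98 + 0.934223·0.02 = 0.833397
Posterior = 0.018684 / 0.833397 ≈ 0.0224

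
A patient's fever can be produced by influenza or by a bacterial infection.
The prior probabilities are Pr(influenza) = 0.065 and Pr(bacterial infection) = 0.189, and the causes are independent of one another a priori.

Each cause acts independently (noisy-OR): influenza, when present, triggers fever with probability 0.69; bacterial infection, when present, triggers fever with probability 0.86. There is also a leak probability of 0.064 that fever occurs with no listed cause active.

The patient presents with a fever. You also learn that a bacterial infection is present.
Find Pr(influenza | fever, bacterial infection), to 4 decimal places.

Under noisy-OR, P(fever | causes) = 1 − (1−0.064)·∏(1−qᵢ) over the active causes.
Weight on influenza=true, given the evidence: 0.959378·0.065 = 0.062360
The normalizing constant is 0.86896·0.935 + 0.959378·0.065 = 0.874838
P(influenza | fever, bacterial infection) = 0.062360/0.874838 ≈ 0.0713

Pr(influenza | fever, bacterial infection) ≈ 0.0713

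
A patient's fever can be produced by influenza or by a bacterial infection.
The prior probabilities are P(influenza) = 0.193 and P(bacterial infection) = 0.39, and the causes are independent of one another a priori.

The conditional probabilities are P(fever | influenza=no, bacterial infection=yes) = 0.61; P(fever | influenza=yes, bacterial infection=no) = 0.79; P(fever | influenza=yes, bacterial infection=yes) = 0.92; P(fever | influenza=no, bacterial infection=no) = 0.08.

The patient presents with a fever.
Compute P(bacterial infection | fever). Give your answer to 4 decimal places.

P(bacterial infection | fever) ≈ 0.6637

P(fever) = 0.08×0.807×0.61 + 0.61×0.807×0.39 + 0.79×0.193×0.61 + 0.92×0.193×0.39 = 0.039382 + 0.191985 + 0.093007 + 0.069248 = 0.393622
The bacterial infection-present share is 0.191985 + 0.069248 = 0.261233.
So P(bacterial infection | fever) = 0.261233/0.393622 ≈ 0.6637.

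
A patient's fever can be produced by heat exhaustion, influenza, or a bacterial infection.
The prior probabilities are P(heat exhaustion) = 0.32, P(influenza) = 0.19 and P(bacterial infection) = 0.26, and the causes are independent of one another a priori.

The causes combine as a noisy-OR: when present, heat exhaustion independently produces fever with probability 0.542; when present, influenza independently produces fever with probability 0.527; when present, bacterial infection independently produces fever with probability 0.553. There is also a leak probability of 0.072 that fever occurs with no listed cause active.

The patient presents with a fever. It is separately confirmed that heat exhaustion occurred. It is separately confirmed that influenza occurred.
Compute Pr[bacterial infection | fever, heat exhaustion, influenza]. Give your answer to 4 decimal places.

Pr[bacterial infection | fever, heat exhaustion, influenza] ≈ 0.2858

Under noisy-OR, P(fever | causes) = 1 − (1−0.072)·∏(1−qᵢ) over the active causes.
P(fever | heat exhaustion, influenza) = 0.798964*0.74 + 0.910137*0.26 = 0.591233 + 0.236636 = 0.827869
The bacterial infection-present share is 0.910137*0.26 = 0.236636.
Hence the posterior is 0.236636/0.827869 ≈ 0.2858.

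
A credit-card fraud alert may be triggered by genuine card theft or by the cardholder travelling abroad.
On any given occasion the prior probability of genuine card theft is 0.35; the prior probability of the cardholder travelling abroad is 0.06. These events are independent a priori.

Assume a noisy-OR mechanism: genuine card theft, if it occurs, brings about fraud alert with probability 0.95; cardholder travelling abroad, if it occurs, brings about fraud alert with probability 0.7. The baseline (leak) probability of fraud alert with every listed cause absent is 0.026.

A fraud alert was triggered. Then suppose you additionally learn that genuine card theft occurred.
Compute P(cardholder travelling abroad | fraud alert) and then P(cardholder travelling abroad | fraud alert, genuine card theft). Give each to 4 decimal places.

Under noisy-OR, P(fraud alert | causes) = 1 − (1−0.026)·∏(1−qᵢ) over the active causes.
For the numerator, keep only cardholder travelling abroad=true terms: 0.027604 + 0.020693 = 0.048297
The normalizing constant is 0.026×0.65×0.94 + 0.7078×0.65×0.06 + 0.9513×0.35×0.94 + 0.98539×0.35×0.06 = 0.377161
Posterior = 0.048297 / 0.377161 ≈ 0.1281

Now condition on the additional information:
P(fraud alert | genuine card theft) = 0.9513*0.94 + 0.98539*0.06 = 0.894222 + 0.059123 = 0.953345
The cardholder travelling abroad-present share is 0.98539*0.06 = 0.059123.
P(cardholder travelling abroad | fraud alert, genuine card theft) = 0.059123 / 0.953345 ≈ 0.0620
This is intercausal reasoning (explaining away): once genuine card theft accounts for the fraud alert, cardholder travelling abroad becomes less likely.

P(cardholder travelling abroad | fraud alert) ≈ 0.1281; P(cardholder travelling abroad | fraud alert, genuine card theft) ≈ 0.0620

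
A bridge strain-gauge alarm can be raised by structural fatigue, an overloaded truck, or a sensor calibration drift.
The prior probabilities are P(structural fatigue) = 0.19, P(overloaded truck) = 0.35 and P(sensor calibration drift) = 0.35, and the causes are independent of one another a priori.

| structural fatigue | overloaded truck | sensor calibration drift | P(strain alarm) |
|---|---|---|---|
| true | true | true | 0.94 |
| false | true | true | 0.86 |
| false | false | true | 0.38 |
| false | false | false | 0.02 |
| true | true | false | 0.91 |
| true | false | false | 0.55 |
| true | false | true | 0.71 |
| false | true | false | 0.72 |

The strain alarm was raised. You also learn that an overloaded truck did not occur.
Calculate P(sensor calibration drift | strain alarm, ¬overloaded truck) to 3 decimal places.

P(sensor calibration drift | strain alarm, ¬overloaded truck) ≈ 0.664

Weight on sensor calibration drift=true, given the evidence: 0.107730 + 0.047215 = 0.154945
Denominator P(strain alarm | ¬overloaded truck): 0.02·0.81·0.65 + 0.38·0.81·0.35 + 0.55·0.19·0.65 + 0.71·0.19·0.35 = 0.233400
P(sensor calibration drift | strain alarm, ¬overloaded truck) = 0.154945/0.233400 ≈ 0.664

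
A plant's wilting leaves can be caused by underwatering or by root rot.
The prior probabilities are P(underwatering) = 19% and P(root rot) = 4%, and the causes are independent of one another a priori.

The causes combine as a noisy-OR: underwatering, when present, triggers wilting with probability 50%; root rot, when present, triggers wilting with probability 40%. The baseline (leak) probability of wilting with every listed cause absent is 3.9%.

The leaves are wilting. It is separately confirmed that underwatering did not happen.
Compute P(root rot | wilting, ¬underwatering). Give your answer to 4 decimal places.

P(root rot | wilting, ¬underwatering) ≈ 0.3115

Under noisy-OR, P(wilting | causes) = 1 − (1−0.039)·∏(1−qᵢ) over the active causes.
P(wilting | ¬underwatering) = 0.039×0.96 + 0.4234×0.04 = 0.037440 + 0.016936 = 0.054376
Restricting to configurations with root rot present: 0.4234×0.04 = 0.016936.
So P(root rot | wilting, ¬underwatering) = 0.016936/0.054376 ≈ 0.3115.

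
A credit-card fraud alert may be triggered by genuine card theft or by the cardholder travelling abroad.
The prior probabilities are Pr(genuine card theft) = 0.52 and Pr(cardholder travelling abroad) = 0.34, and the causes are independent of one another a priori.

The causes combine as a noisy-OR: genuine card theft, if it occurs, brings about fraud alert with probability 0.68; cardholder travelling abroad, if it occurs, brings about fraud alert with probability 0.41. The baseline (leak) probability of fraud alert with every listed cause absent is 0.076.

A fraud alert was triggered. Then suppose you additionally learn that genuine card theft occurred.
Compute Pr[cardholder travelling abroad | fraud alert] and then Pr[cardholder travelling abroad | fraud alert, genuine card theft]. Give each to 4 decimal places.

Pr[cardholder travelling abroad | fraud alert] ≈ 0.4531; Pr[cardholder travelling abroad | fraud alert, genuine card theft] ≈ 0.3765

Under noisy-OR, P(fraud alert | causes) = 1 − (1−0.076)·∏(1−qᵢ) over the active causes.
For the numerator, keep only cardholder travelling abroad=true terms: 0.074230 + 0.145957 = 0.220187
Normalizer over all consistent configurations: 0.076·0.48·0.66 + 0.45484·0.48·0.34 + 0.70432·0.52·0.66 + 0.825549·0.52·0.34 = 0.485987
P(cardholder travelling abroad | fraud alert) = 0.220187/0.485987 ≈ 0.4531

Now condition on the additional information:
For the numerator, keep only cardholder travelling abroad=true terms: 0.825549*0.34 = 0.280687
Normalizer over all consistent configurations: 0.70432*0.66 + 0.825549*0.34 = 0.745538
P(cardholder travelling abroad | fraud alert, genuine card theft) = 0.280687/0.745538 ≈ 0.3765
— genuine card theft explains away the evidence for cardholder travelling abroad.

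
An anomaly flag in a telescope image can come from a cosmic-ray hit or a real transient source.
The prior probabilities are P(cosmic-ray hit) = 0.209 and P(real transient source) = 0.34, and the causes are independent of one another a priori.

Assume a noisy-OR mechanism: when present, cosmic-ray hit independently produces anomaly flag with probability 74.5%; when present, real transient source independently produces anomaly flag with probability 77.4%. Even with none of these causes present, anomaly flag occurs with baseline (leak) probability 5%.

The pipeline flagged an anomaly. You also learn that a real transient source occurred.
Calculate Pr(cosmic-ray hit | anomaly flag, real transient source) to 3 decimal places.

Pr(cosmic-ray hit | anomaly flag, real transient source) ≈ 0.241

Under noisy-OR, P(anomaly flag | causes) = 1 − (1−0.05)·∏(1−qᵢ) over the active causes.
P(anomaly flag | real transient source) = 0.7853·0.791 + 0.945252·0.209 = 0.621172 + 0.197558 = 0.818730
Of this, 0.197558 comes from 0.945252·0.209 (the cosmic-ray hit=true cases).
Hence the posterior is 0.197558/0.818730 ≈ 0.241.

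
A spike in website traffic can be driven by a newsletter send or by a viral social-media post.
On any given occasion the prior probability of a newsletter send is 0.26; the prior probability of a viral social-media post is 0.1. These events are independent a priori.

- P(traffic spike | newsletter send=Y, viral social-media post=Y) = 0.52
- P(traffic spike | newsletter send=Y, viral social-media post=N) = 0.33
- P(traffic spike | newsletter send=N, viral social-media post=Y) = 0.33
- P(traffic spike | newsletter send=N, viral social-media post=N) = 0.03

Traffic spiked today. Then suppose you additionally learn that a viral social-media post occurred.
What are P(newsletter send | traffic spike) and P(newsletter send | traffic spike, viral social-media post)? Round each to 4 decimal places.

Sum P(traffic spike|·) weighted by the priors over the 4 (newsletter send, viral social-media post) configurations:
  P(traffic spike) = 0.03*0.74*0.9 + 0.33*0.74*0.1 + 0.33*0.26*0.9 + 0.52*0.26*0.1
        = 0.019980 + 0.024420 + 0.077220 + 0.013520 = 0.135140
Keeping only the newsletter send-present terms gives 0.090740, so
  P(newsletter send | traffic spike) = 0.090740 / 0.135140 ≈ 0.6715

Now also conditioning on viral social-media post=true:
P(traffic spike | viral social-media post) = 0.33·0.74 + 0.52·0.26 = 0.244200 + 0.135200 = 0.379400
Of this, 0.135200 comes from 0.52·0.26 (the newsletter send=true cases).
So P(newsletter send | traffic spike, viral social-media post) = 0.135200/0.379400 ≈ 0.3564.
Conditioning on viral social-media post lowers the posterior on newsletter send: the classic explaining-away effect in a common-effect structure.

P(newsletter send | traffic spike) ≈ 0.6715; P(newsletter send | traffic spike, viral social-media post) ≈ 0.3564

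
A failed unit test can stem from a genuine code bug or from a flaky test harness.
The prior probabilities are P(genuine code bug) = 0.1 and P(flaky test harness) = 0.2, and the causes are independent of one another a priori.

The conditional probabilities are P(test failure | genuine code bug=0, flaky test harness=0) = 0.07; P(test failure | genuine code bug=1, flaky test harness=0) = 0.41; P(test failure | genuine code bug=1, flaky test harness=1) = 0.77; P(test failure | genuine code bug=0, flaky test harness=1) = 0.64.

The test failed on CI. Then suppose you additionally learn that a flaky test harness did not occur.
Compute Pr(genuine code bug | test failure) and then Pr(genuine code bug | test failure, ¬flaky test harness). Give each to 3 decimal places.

Pr(genuine code bug | test failure) ≈ 0.225; Pr(genuine code bug | test failure, ¬flaky test harness) ≈ 0.394

Numerator (weight on configurations with genuine code bug): 0.032800 + 0.015400 = 0.048200
Normalizer over all consistent configurations: 0.07×0.9×0.8 + 0.64×0.9×0.2 + 0.41×0.1×0.8 + 0.77×0.1×0.2 = 0.213800
Posterior = 0.048200 / 0.213800 ≈ 0.225

With the extra evidence:
P(test failure | ¬flaky test harness) = 0.07*0.9 + 0.41*0.1 = 0.063000 + 0.041000 = 0.104000
Of this, 0.041000 comes from 0.41*0.1 (the genuine code bug=true cases).
P(genuine code bug | test failure, ¬flaky test harness) = 0.041000 / 0.104000 ≈ 0.394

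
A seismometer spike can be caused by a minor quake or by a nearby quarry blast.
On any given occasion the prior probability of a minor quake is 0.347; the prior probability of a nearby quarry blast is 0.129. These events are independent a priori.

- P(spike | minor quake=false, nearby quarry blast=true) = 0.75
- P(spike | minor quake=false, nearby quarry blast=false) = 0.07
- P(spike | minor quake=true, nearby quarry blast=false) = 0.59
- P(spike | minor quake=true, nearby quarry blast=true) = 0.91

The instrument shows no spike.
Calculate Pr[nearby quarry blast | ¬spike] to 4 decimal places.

Sum P(¬spike|·) weighted by the priors over the 4 (minor quake, nearby quarry blast) configurations:
  P(¬spike) = 0.93·0.653·0.871 + 0.25·0.653·0.129 + 0.41·0.347·0.871 + 0.09·0.347·0.129
        = 0.528950 + 0.021059 + 0.123917 + 0.004029 = 0.677955
Configurations with nearby quarry blast contribute 0.025088, so
  P(nearby quarry blast | ¬spike) = 0.025088 / 0.677955 ≈ 0.0370

Pr[nearby quarry blast | ¬spike] ≈ 0.0370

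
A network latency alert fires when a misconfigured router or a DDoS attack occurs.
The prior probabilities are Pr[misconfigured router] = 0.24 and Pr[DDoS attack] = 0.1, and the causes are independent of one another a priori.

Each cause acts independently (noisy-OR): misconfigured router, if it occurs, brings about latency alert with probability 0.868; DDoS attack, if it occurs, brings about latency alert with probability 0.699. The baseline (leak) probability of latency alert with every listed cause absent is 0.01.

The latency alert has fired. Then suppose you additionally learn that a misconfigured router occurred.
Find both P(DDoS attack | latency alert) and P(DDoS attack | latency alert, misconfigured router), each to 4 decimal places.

P(DDoS attack | latency alert) ≈ 0.2819; P(DDoS attack | latency alert, misconfigured router) ≈ 0.1094

Under noisy-OR, P(latency alert | causes) = 1 − (1−0.01)·∏(1−qᵢ) over the active causes.
Numerator (weight on configurations with DDoS attack): 0.053353 + 0.023056 = 0.076409
Normalizer over all consistent configurations: 0.01*0.76*0.9 + 0.70201*0.76*0.1 + 0.86932*0.24*0.9 + 0.960665*0.24*0.1 = 0.271022
Posterior = 0.076409 / 0.271022 ≈ 0.2819

Now condition on the additional information:
Sum P(latency alert|·) weighted by the priors over both values of DDoS attack:
  P(latency alert | misconfigured router) = 0.86932×0.9 + 0.960665×0.1
        = 0.782388 + 0.096066 = 0.878454
The terms with DDoS attack present sum to 0.096066, so
  P(DDoS attack | latency alert, misconfigured router) = 0.096066 / 0.878454 ≈ 0.1094
Conditioning on misconfigured router lowers the posterior on DDoS attack: the classic explaining-away effect in a common-effect structure.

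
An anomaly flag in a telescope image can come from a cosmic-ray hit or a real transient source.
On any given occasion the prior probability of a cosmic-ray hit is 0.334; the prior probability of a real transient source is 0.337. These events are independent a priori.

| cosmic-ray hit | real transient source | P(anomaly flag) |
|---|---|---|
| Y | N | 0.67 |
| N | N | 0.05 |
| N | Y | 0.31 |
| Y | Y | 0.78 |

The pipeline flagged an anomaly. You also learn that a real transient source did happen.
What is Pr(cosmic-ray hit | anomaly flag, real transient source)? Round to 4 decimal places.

P(anomaly flag | real transient source) = 0.31×0.666 + 0.78×0.334 = 0.206460 + 0.260520 = 0.466980
The cosmic-ray hit-present share is 0.78×0.334 = 0.260520.
P(cosmic-ray hit | anomaly flag, real transient source) = 0.260520 / 0.466980 ≈ 0.5579

Pr(cosmic-ray hit | anomaly flag, real transient source) ≈ 0.5579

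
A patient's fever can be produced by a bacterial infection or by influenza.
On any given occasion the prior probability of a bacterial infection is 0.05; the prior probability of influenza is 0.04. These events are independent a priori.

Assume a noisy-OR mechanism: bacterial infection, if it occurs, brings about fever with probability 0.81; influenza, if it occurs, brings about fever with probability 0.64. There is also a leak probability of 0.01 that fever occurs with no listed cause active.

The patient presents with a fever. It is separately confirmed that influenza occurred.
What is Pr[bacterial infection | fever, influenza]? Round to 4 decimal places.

Pr[bacterial infection | fever, influenza] ≈ 0.0708

Under noisy-OR, P(fever | causes) = 1 − (1−0.01)·∏(1−qᵢ) over the active causes.
Sum P(fever|·) weighted by the priors over both values of bacterial infection:
  P(fever | influenza) = 0.6436·0.95 + 0.932284·0.05
        = 0.611420 + 0.046614 = 0.658034
Keeping only the bacterial infection-present terms gives 0.046614, so
  P(bacterial infection | fever, influenza) = 0.046614 / 0.658034 ≈ 0.0708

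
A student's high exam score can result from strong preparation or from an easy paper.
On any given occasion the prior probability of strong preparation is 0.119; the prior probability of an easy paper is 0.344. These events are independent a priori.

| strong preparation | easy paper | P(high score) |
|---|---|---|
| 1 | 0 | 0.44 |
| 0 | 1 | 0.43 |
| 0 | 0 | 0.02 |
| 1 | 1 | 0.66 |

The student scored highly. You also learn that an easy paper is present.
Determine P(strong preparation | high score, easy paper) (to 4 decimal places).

P(strong preparation | high score, easy paper) ≈ 0.1717

Weight on strong preparation=true, given the evidence: 0.66×0.119 = 0.078540
Normalizer over all consistent configurations: 0.43×0.881 + 0.66×0.119 = 0.457370
Posterior = 0.078540 / 0.457370 ≈ 0.1717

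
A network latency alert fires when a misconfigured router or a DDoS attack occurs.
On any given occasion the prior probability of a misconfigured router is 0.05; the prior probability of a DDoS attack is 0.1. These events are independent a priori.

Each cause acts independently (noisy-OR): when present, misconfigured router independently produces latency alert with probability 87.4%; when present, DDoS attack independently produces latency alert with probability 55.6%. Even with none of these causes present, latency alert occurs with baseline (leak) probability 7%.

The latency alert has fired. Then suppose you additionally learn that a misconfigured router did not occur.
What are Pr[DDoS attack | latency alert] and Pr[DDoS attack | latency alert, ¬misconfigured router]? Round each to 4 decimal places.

Pr[DDoS attack | latency alert] ≈ 0.3780; Pr[DDoS attack | latency alert, ¬misconfigured router] ≈ 0.4824

Under noisy-OR, P(latency alert | causes) = 1 − (1−0.07)·∏(1−qᵢ) over the active causes.
By total probability over the 4 (misconfigured router, DDoS attack) configurations:
  P(latency alert) = 0.07·0.95·0.9 + 0.58708·0.95·0.1 + 0.88282·0.05·0.9 + 0.947972·0.05·0.1
        = 0.059850 + 0.055773 + 0.039727 + 0.004740 = 0.160090
Configurations with DDoS attack contribute 0.060513, so
  P(DDoS attack | latency alert) = 0.060513 / 0.160090 ≈ 0.3780

Now condition on the additional information:
Weight on DDoS attack=true, given the evidence: 0.58708*0.1 = 0.058708
The normalizing constant is 0.07*0.9 + 0.58708*0.1 = 0.121708
Posterior = 0.058708 / 0.121708 ≈ 0.4824
Ruling out misconfigured router raises the posterior on DDoS attack — the flip side of explaining away.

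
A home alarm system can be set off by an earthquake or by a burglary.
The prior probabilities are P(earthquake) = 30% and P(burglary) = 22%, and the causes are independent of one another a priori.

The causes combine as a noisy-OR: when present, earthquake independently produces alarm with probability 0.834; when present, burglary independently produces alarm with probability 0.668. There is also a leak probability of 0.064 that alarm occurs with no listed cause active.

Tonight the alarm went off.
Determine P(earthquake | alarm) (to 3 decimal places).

P(earthquake | alarm) ≈ 0.648

Under noisy-OR, P(alarm | causes) = 1 − (1−0.064)·∏(1−qᵢ) over the active causes.
P(alarm) = 0.064*0.7*0.78 + 0.689248*0.7*0.22 + 0.844624*0.3*0.78 + 0.948415*0.3*0.22 = 0.034944 + 0.106144 + 0.197642 + 0.062595 = 0.401325
The earthquake-present share is 0.197642 + 0.062595 = 0.260237.
P(earthquake | alarm) = 0.260237 / 0.401325 ≈ 0.648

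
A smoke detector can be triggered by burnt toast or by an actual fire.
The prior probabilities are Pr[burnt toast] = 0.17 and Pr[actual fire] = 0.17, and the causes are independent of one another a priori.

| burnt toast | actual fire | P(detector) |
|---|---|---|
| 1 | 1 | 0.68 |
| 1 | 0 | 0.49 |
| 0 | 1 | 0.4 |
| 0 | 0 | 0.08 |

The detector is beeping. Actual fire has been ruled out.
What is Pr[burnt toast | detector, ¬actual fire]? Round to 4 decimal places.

By total probability over both values of burnt toast:
  P(detector | ¬actual fire) = 0.08×0.83 + 0.49×0.17
        = 0.066400 + 0.083300 = 0.149700
Keeping only the burnt toast-present terms gives 0.083300, so
  P(burnt toast | detector, ¬actual fire) = 0.083300 / 0.149700 ≈ 0.5564

Pr[burnt toast | detector, ¬actual fire] ≈ 0.5564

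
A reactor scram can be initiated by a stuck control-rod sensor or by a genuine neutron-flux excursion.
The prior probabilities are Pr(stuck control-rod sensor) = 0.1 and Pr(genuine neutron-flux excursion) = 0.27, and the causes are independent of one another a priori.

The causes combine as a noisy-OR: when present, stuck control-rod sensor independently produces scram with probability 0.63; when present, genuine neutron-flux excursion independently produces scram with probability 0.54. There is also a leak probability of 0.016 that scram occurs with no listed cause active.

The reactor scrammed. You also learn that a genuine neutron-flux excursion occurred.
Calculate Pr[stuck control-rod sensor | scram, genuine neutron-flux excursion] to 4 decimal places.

Under noisy-OR, P(scram | causes) = 1 − (1−0.016)·∏(1−qᵢ) over the active causes.
P(scram | genuine neutron-flux excursion) = 0.54736*0.9 + 0.832523*0.1 = 0.492624 + 0.083252 = 0.575876
Of this, 0.083252 comes from 0.832523*0.1 (the stuck control-rod sensor=true cases).
P(stuck control-rod sensor | scram, genuine neutron-flux excursion) = 0.083252 / 0.575876 ≈ 0.1446

Pr[stuck control-rod sensor | scram, genuine neutron-flux excursion] ≈ 0.1446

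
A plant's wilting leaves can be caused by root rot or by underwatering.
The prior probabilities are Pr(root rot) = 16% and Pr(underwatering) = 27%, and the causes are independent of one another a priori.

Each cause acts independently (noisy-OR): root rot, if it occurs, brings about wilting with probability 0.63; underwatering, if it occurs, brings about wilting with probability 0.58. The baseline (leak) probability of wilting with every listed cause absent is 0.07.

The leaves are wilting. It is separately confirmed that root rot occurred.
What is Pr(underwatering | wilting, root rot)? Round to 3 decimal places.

Pr(underwatering | wilting, root rot) ≈ 0.325

Under noisy-OR, P(wilting | causes) = 1 − (1−0.07)·∏(1−qᵢ) over the active causes.
Sum P(wilting|·) weighted by the priors over both values of underwatering:
  P(wilting | root rot) = 0.6559×0.73 + 0.855478×0.27
        = 0.478807 + 0.230979 = 0.709786
The terms with underwatering present sum to 0.230979, so
  P(underwatering | wilting, root rot) = 0.230979 / 0.709786 ≈ 0.325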